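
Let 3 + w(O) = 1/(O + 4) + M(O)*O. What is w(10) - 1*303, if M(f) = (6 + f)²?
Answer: 31557/14 ≈ 2254.1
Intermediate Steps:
w(O) = -3 + 1/(4 + O) + O*(6 + O)² (w(O) = -3 + (1/(O + 4) + (6 + O)²*O) = -3 + (1/(4 + O) + O*(6 + O)²) = -3 + 1/(4 + O) + O*(6 + O)²)
w(10) - 1*303 = (-11 + 10⁴ + 16*10³ + 84*10² + 141*10)/(4 + 10) - 1*303 = (-11 + 10000 + 16*1000 + 84*100 + 1410)/14 - 303 = (-11 + 10000 + 16000 + 8400 + 1410)/14 - 303 = (1/14)*35799 - 303 = 35799/14 - 303 = 31557/14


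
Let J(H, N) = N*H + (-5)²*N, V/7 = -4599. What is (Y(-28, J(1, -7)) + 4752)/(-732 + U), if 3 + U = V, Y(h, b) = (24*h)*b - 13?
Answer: -18149/4704 ≈ -3.8582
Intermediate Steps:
V = -32193 (V = 7*(-4599) = -32193)
J(H, N) = 25*N + H*N (J(H, N) = H*N + 25*N = 25*N + H*N)
Y(h, b) = -13 + 24*b*h (Y(h, b) = 24*b*h - 13 = -13 + 24*b*h)
U = -32196 (U = -3 - 32193 = -32196)
(Y(-28, J(1, -7)) + 4752)/(-732 + U) = ((-13 + 24*(-7*(25 + 1))*(-28)) + 4752)/(-732 - 32196) = ((-13 + 24*(-7*26)*(-28)) + 4752)/(-32928) = ((-13 + 24*(-182)*(-28)) + 4752)*(-1/32928) = ((-13 + 122304) + 4752)*(-1/32928) = (122291 + 4752)*(-1/32928) = 127043*(-1/32928) = -18149/4704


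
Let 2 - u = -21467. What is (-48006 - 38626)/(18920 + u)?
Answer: -86632/40389 ≈ -2.1449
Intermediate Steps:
u = 21469 (u = 2 - 1*(-21467) = 2 + 21467 = 21469)
(-48006 - 38626)/(18920 + u) = (-48006 - 38626)/(18920 + 21469) = -86632/40389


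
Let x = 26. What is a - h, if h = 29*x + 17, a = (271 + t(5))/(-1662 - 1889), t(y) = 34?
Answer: -2738126/3551 ≈ -771.09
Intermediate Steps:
a = -305/3551 (a = (271 + 34)/(-1662 - 1889) = 305/(-3551) = 305*(-1/3551) = -305/3551 ≈ -0.085891)
h = 771 (h = 29*26 + 17 = 754 + 17 = 771)
a - h = -305/3551 - 1*771 = -305/3551 - 771 = -2738126/3551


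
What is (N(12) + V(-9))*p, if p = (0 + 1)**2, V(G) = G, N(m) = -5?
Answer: -14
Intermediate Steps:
p = 1 (p = 1**2 = 1)
(N(12) + V(-9))*p = (-5 - 9)*1 = -14*1 = -14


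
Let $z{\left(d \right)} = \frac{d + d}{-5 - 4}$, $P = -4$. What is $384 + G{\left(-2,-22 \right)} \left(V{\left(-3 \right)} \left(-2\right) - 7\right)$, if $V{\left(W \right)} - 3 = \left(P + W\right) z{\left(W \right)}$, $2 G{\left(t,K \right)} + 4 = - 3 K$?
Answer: $\frac{811}{3} \approx 270.33$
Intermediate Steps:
$G{\left(t,K \right)} = -2 - \frac{3 K}{2}$ ($G{\left(t,K \right)} = -2 + \frac{\left(-3\right) K}{2} = -2 - \frac{3 K}{2}$)
$z{\left(d \right)} = - \frac{2 d}{9}$ ($z{\left(d \right)} = \frac{2 d}{-9} = 2 d \left(- \frac{1}{9}\right) = - \frac{2 d}{9}$)
$V{\left(W \right)} = 3 - \frac{2 W \left(-4 + W\right)}{9}$ ($V{\left(W \right)} = 3 + \left(-4 + W\right) \left(- \frac{2 W}{9}\right) = 3 - \frac{2 W \left(-4 + W\right)}{9}$)
$384 + G{\left(-2,-22 \right)} \left(V{\left(-3 \right)} \left(-2\right) - 7\right) = 384 + \left(-2 - -33\right) \left(\left(3 - \frac{2 \left(-3\right)^{2}}{9} + \frac{8}{9} \left(-3\right)\right) \left(-2\right) - 7\right) = 384 + \left(-2 + 33\right) \left(\left(3 - 2 - \frac{8}{3}\right) \left(-2\right) - 7\right) = 384 + 31 \left(\left(3 - 2 - \frac{8}{3}\right) \left(-2\right) - 7\right) = 384 + 31 \left(\left(- \frac{5}{3}\right) \left(-2\right) - 7\right) = 384 + 31 \left(\frac{10}{3} - 7\right) = 384 + 31 \left(- \frac{11}{3}\right) = 384 - \frac{341}{3} = \frac{811}{3}$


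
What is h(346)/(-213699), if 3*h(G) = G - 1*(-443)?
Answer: -263/213699 ≈ -0.0012307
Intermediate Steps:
h(G) = 443/3 + G/3 (h(G) = (G - 1*(-443))/3 = (G + 443)/3 = (443 + G)/3 = 443/3 + G/3)
h(346)/(-213699) = (443/3 + (⅓)*346)/(-213699) = (443/3 + 346/3)*(-1/213699) = 263*(-1/213699) = -263/213699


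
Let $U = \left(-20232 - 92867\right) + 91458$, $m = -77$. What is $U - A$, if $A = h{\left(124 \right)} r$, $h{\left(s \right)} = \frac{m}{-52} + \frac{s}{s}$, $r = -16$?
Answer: $- \frac{280817}{13} \approx -21601.0$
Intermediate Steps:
$h{\left(s \right)} = \frac{129}{52}$ ($h{\left(s \right)} = - \frac{77}{-52} + \frac{s}{s} = \left(-77\right) \left(- \frac{1}{52}\right) + 1 = \frac{77}{52} + 1 = \frac{129}{52}$)
$A = - \frac{516}{13}$ ($A = \frac{129}{52} \left(-16\right) = - \frac{516}{13} \approx -39.692$)
$U = -21641$ ($U = -113099 + 91458 = -21641$)
$U - A = -21641 - - \frac{516}{13} = -21641 + \frac{516}{13} = - \frac{280817}{13}$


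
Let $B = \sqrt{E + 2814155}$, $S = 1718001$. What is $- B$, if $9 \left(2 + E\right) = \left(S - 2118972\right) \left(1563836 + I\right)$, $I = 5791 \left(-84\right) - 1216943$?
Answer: $- \sqrt{6220136822} \approx -78868.0$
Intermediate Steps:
$I = -1703387$ ($I = -486444 - 1216943 = -1703387$)
$E = 6217322667$ ($E = -2 + \frac{\left(1718001 - 2118972\right) \left(1563836 - 1703387\right)}{9} = -2 + \frac{\left(-400971\right) \left(-139551\right)}{9} = -2 + \frac{1}{9} \cdot 55955904021 = -2 + 6217322669 = 6217322667$)
$B = \sqrt{6220136822}$ ($B = \sqrt{6217322667 + 2814155} = \sqrt{6220136822} \approx 78868.0$)
$- B = - \sqrt{6220136822}$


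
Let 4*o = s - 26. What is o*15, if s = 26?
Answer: 0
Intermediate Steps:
o = 0 (o = (26 - 26)/4 = (¼)*0 = 0)
o*15 = 0*15 = 0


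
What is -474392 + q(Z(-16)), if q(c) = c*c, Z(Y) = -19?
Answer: -474031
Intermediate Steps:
q(c) = c**2
-474392 + q(Z(-16)) = -474392 + (-19)**2 = -474392 + 361 = -474031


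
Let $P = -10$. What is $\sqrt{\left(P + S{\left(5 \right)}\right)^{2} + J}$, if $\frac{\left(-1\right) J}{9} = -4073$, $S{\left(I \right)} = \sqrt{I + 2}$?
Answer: $2 \sqrt{9191 - 5 \sqrt{7}} \approx 191.6$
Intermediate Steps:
$S{\left(I \right)} = \sqrt{2 + I}$
$J = 36657$ ($J = \left(-9\right) \left(-4073\right) = 36657$)
$\sqrt{\left(P + S{\left(5 \right)}\right)^{2} + J} = \sqrt{\left(-10 + \sqrt{2 + 5}\right)^{2} + 36657} = \sqrt{\left(-10 + \sqrt{7}\right)^{2} + 36657} = \sqrt{36657 + \left(-10 + \sqrt{7}\right)^{2}}$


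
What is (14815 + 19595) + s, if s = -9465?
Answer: 24945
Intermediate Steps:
(14815 + 19595) + s = (14815 + 19595) - 9465 = 34410 - 9465 = 24945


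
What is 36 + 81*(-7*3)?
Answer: -1665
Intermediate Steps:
36 + 81*(-7*3) = 36 + 81*(-21) = 36 - 1701 = -1665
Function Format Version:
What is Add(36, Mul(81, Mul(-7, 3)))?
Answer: -1665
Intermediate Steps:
Add(36, Mul(81, Mul(-7, 3))) = Add(36, Mul(81, -21)) = Add(36, -1701) = -1665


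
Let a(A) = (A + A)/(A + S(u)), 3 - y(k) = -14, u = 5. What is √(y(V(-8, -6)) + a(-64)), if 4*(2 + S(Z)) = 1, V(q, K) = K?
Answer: √1310529/263 ≈ 4.3528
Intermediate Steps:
S(Z) = -7/4 (S(Z) = -2 + (¼)*1 = -2 + ¼ = -7/4)
y(k) = 17 (y(k) = 3 - 1*(-14) = 3 + 14 = 17)
a(A) = 2*A/(-7/4 + A) (a(A) = (A + A)/(A - 7/4) = (2*A)/(-7/4 + A) = 2*A/(-7/4 + A))
√(y(V(-8, -6)) + a(-64)) = √(17 + 8*(-64)/(-7 + 4*(-64))) = √(17 + 8*(-64)/(-7 - 256)) = √(17 + 8*(-64)/(-263)) = √(17 + 8*(-64)*(-1/263)) = √(17 + 512/263) = √(4983/263) = √1310529/263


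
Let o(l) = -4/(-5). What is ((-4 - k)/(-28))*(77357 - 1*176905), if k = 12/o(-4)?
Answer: -472853/7 ≈ -67550.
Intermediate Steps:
o(l) = 4/5 (o(l) = -4*(-1/5) = 4/5)
k = 15 (k = 12/(4/5) = 12*(5/4) = 15)
((-4 - k)/(-28))*(77357 - 1*176905) = ((-4 - 1*15)/(-28))*(77357 - 1*176905) = ((-4 - 15)*(-1/28))*(77357 - 176905) = -19*(-1/28)*(-99548) = (19/28)*(-99548) = -472853/7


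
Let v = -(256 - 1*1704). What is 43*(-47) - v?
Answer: -3469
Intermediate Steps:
v = 1448 (v = -(256 - 1704) = -1*(-1448) = 1448)
43*(-47) - v = 43*(-47) - 1*1448 = -2021 - 1448 = -3469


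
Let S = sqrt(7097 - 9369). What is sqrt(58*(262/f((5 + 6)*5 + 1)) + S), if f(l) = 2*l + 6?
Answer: sqrt(448282 + 13924*I*sqrt(142))/59 ≈ 11.535 + 2.0662*I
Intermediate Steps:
f(l) = 6 + 2*l
S = 4*I*sqrt(142) (S = sqrt(-2272) = 4*I*sqrt(142) ≈ 47.666*I)
sqrt(58*(262/f((5 + 6)*5 + 1)) + S) = sqrt(58*(262/(6 + 2*((5 + 6)*5 + 1))) + 4*I*sqrt(142)) = sqrt(58*(262/(6 + 2*(11*5 + 1))) + 4*I*sqrt(142)) = sqrt(58*(262/(6 + 2*(55 + 1))) + 4*I*sqrt(142)) = sqrt(58*(262/(6 + 2*56)) + 4*I*sqrt(142)) = sqrt(58*(262/(6 + 112)) + 4*I*sqrt(142)) = sqrt(58*(262/118) + 4*I*sqrt(142)) = sqrt(58*(262*(1/118)) + 4*I*sqrt(142)) = sqrt(58*(131/59) + 4*I*sqrt(142)) = sqrt(7598/59 + 4*I*sqrt(142))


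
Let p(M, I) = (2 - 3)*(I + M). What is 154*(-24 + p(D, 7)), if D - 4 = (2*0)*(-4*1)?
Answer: -5390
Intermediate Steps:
D = 4 (D = 4 + (2*0)*(-4*1) = 4 + 0*(-4) = 4 + 0 = 4)
p(M, I) = -I - M (p(M, I) = -(I + M) = -I - M)
154*(-24 + p(D, 7)) = 154*(-24 + (-1*7 - 1*4)) = 154*(-24 + (-7 - 4)) = 154*(-24 - 11) = 154*(-35) = -5390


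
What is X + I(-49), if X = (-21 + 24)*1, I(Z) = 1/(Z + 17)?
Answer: 95/32 ≈ 2.9688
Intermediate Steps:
I(Z) = 1/(17 + Z)
X = 3 (X = 3*1 = 3)
X + I(-49) = 3 + 1/(17 - 49) = 3 + 1/(-32) = 3 - 1/32 = 95/32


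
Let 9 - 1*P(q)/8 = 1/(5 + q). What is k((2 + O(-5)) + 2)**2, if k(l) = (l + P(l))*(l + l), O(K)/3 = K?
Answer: 16924996/9 ≈ 1.8806e+6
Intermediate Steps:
P(q) = 72 - 8/(5 + q)
O(K) = 3*K
k(l) = 2*l*(l + 8*(44 + 9*l)/(5 + l)) (k(l) = (l + 8*(44 + 9*l)/(5 + l))*(l + l) = (l + 8*(44 + 9*l)/(5 + l))*(2*l) = 2*l*(l + 8*(44 + 9*l)/(5 + l)))
k((2 + O(-5)) + 2)**2 = (2*((2 + 3*(-5)) + 2)*(352 + ((2 + 3*(-5)) + 2)**2 + 77*((2 + 3*(-5)) + 2))/(5 + ((2 + 3*(-5)) + 2)))**2 = (2*((2 - 15) + 2)*(352 + ((2 - 15) + 2)**2 + 77*((2 - 15) + 2))/(5 + ((2 - 15) + 2)))**2 = (2*(-13 + 2)*(352 + (-13 + 2)**2 + 77*(-13 + 2))/(5 + (-13 + 2)))**2 = (2*(-11)*(352 + (-11)**2 + 77*(-11))/(5 - 11))**2 = (2*(-11)*(352 + 121 - 847)/(-6))**2 = (2*(-11)*(-1/6)*(-374))**2 = (-4114/3)**2 = 16924996/9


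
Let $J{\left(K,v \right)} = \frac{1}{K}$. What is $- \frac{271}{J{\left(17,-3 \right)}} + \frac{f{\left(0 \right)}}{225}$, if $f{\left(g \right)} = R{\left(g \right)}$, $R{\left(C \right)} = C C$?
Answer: $-4607$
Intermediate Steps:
$R{\left(C \right)} = C^{2}$
$f{\left(g \right)} = g^{2}$
$- \frac{271}{J{\left(17,-3 \right)}} + \frac{f{\left(0 \right)}}{225} = - \frac{271}{\frac{1}{17}} + \frac{0^{2}}{225} = - 271 \frac{1}{\frac{1}{17}} + 0 \cdot \frac{1}{225} = \left(-271\right) 17 + 0 = -4607 + 0 = -4607$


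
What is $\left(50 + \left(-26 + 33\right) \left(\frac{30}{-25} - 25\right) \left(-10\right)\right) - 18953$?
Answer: $-17069$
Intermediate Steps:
$\left(50 + \left(-26 + 33\right) \left(\frac{30}{-25} - 25\right) \left(-10\right)\right) - 18953 = \left(50 + 7 \left(30 \left(- \frac{1}{25}\right) - 25\right) \left(-10\right)\right) - 18953 = \left(50 + 7 \left(- \frac{6}{5} - 25\right) \left(-10\right)\right) - 18953 = \left(50 + 7 \left(- \frac{131}{5}\right) \left(-10\right)\right) - 18953 = \left(50 - -1834\right) - 18953 = \left(50 + 1834\right) - 18953 = 1884 - 18953 = -17069$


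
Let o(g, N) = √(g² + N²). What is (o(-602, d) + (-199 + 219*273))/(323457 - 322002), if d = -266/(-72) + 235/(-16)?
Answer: 59588/1455 + √7517315233/209520 ≈ 41.368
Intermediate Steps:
d = -1583/144 (d = -266*(-1/72) + 235*(-1/16) = 133/36 - 235/16 = -1583/144 ≈ -10.993)
o(g, N) = √(N² + g²)
(o(-602, d) + (-199 + 219*273))/(323457 - 322002) = (√((-1583/144)² + (-602)²) + (-199 + 219*273))/(323457 - 322002) = (√(2505889/20736 + 362404) + (-199 + 59787))/1455 = (√(7517315233/20736) + 59588)*(1/1455) = (√7517315233/144 + 59588)*(1/1455) = (59588 + √7517315233/144)*(1/1455) = 59588/1455 + √7517315233/209520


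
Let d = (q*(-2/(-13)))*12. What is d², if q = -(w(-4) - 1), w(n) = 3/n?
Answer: 1764/169 ≈ 10.438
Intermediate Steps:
q = 7/4 (q = -(3/(-4) - 1) = -(3*(-¼) - 1) = -(-¾ - 1) = -1*(-7/4) = 7/4 ≈ 1.7500)
d = 42/13 (d = (7*(-2/(-13))/4)*12 = (7*(-2*(-1/13))/4)*12 = ((7/4)*(2/13))*12 = (7/26)*12 = 42/13 ≈ 3.2308)
d² = (42/13)² = 1764/169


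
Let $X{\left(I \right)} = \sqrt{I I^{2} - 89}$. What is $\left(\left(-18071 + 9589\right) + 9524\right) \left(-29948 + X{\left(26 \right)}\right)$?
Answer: $-31205816 + 3126 \sqrt{1943} \approx -3.1068 \cdot 10^{7}$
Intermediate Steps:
$X{\left(I \right)} = \sqrt{-89 + I^{3}}$ ($X{\left(I \right)} = \sqrt{I^{3} - 89} = \sqrt{-89 + I^{3}}$)
$\left(\left(-18071 + 9589\right) + 9524\right) \left(-29948 + X{\left(26 \right)}\right) = \left(\left(-18071 + 9589\right) + 9524\right) \left(-29948 + \sqrt{-89 + 26^{3}}\right) = \left(-8482 + 9524\right) \left(-29948 + \sqrt{-89 + 17576}\right) = 1042 \left(-29948 + \sqrt{17487}\right) = 1042 \left(-29948 + 3 \sqrt{1943}\right) = -31205816 + 3126 \sqrt{1943}$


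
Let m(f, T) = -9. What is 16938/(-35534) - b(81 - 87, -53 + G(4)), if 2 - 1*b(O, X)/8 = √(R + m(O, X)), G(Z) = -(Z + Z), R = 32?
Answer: -292741/17767 + 8*√23 ≈ 21.890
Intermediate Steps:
G(Z) = -2*Z
b(O, X) = 16 - 8*√23 (b(O, X) = 16 - 8*√(32 - 9) = 16 - 8*√23)
16938/(-35534) - b(81 - 87, -53 + G(4)) = 16938/(-35534) - (16 - 8*√23) = 16938*(-1/35534) + (-16 + 8*√23) = -8469/17767 + (-16 + 8*√23) = -292741/17767 + 8*√23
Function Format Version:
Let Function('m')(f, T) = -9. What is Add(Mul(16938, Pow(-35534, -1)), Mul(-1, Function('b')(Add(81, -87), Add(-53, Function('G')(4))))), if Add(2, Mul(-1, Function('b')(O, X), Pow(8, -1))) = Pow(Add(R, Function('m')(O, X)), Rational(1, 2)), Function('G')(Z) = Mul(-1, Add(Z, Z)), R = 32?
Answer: Add(Rational(-292741, 17767), Mul(8, Pow(23, Rational(1, 2)))) ≈ 21.890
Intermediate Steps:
Function('G')(Z) = Mul(-2, Z) (Function('G')(Z) = Mul(-1, Mul(2, Z)) = Mul(-2, Z))
Function('b')(O, X) = Add(16, Mul(-8, Pow(23, Rational(1, 2)))) (Function('b')(O, X) = Add(16, Mul(-8, Pow(Add(32, -9), Rational(1, 2)))) = Add(16, Mul(-8, Pow(23, Rational(1, 2)))))
Add(Mul(16938, Pow(-35534, -1)), Mul(-1, Function('b')(Add(81, -87), Add(-53, Function('G')(4))))) = Add(Mul(16938, Pow(-35534, -1)), Mul(-1, Add(16, Mul(-8, Pow(23, Rational(1, 2)))))) = Add(Mul(16938, Rational(-1, 35534)), Add(-16, Mul(8, Pow(23, Rational(1, 2))))) = Add(Rational(-8469, 17767), Add(-16, Mul(8, Pow(23, Rational(1, 2))))) = Add(Rational(-292741, 17767), Mul(8, Pow(23, Rational(1, 2))))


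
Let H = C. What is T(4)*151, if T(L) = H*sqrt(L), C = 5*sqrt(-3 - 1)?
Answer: 3020*I ≈ 3020.0*I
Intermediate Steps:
C = 10*I (C = 5*sqrt(-4) = 5*(2*I) = 10*I ≈ 10.0*I)
H = 10*I ≈ 10.0*I
T(L) = 10*I*sqrt(L) (T(L) = (10*I)*sqrt(L) = 10*I*sqrt(L))
T(4)*151 = (10*I*sqrt(4))*151 = (10*I*2)*151 = (20*I)*151 = 3020*I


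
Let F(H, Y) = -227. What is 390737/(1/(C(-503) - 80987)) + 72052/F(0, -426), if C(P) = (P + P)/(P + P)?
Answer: -7183239528866/227 ≈ -3.1644e+10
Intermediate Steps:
C(P) = 1 (C(P) = (2*P)/((2*P)) = (2*P)*(1/(2*P)) = 1)
390737/(1/(C(-503) - 80987)) + 72052/F(0, -426) = 390737/(1/(1 - 80987)) + 72052/(-227) = 390737/(1/(-80986)) + 72052*(-1/227) = 390737/(-1/80986) - 72052/227 = 390737*(-80986) - 72052/227 = -31644226682 - 72052/227 = -7183239528866/227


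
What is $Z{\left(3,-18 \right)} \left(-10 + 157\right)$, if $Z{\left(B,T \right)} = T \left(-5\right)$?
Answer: $13230$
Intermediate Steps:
$Z{\left(B,T \right)} = - 5 T$
$Z{\left(3,-18 \right)} \left(-10 + 157\right) = \left(-5\right) \left(-18\right) \left(-10 + 157\right) = 90 \cdot 147 = 13230$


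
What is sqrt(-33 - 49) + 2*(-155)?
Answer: -310 + I*sqrt(82) ≈ -310.0 + 9.0554*I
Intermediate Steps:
sqrt(-33 - 49) + 2*(-155) = sqrt(-82) - 310 = I*sqrt(82) - 310 = -310 + I*sqrt(82)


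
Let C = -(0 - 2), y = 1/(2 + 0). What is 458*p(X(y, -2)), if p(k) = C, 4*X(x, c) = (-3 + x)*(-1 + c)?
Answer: 916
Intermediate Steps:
y = ½ (y = 1/2 = ½ ≈ 0.50000)
X(x, c) = (-1 + c)*(-3 + x)/4 (X(x, c) = ((-3 + x)*(-1 + c))/4 = ((-1 + c)*(-3 + x))/4 = (-1 + c)*(-3 + x)/4)
C = 2 (C = -1*(-2) = 2)
p(k) = 2
458*p(X(y, -2)) = 458*2 = 916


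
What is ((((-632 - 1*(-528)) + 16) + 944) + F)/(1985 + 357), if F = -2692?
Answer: -918/1171 ≈ -0.78395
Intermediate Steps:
((((-632 - 1*(-528)) + 16) + 944) + F)/(1985 + 357) = ((((-632 - 1*(-528)) + 16) + 944) - 2692)/(1985 + 357) = ((((-632 + 528) + 16) + 944) - 2692)/2342 = (((-104 + 16) + 944) - 2692)*(1/2342) = ((-88 + 944) - 2692)*(1/2342) = (856 - 2692)*(1/2342) = -1836*1/2342 = -918/1171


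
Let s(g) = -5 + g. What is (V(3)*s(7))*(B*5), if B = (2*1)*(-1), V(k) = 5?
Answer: -100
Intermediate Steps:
B = -2 (B = 2*(-1) = -2)
(V(3)*s(7))*(B*5) = (5*(-5 + 7))*(-2*5) = (5*2)*(-10) = 10*(-10) = -100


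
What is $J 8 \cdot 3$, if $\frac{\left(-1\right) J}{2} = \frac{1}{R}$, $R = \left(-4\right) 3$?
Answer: $4$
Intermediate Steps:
$R = -12$
$J = \frac{1}{6}$ ($J = - \frac{2}{-12} = \left(-2\right) \left(- \frac{1}{12}\right) = \frac{1}{6} \approx 0.16667$)
$J 8 \cdot 3 = \frac{1}{6} \cdot 8 \cdot 3 = \frac{4}{3} \cdot 3 = 4$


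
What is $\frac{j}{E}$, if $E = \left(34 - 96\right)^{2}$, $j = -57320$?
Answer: $- \frac{14330}{961} \approx -14.912$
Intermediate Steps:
$E = 3844$ ($E = \left(-62\right)^{2} = 3844$)
$\frac{j}{E} = - \frac{57320}{3844} = \left(-57320\right) \frac{1}{3844} = - \frac{14330}{961}$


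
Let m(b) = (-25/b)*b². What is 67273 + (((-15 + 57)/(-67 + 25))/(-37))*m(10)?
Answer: 2488851/37 ≈ 67266.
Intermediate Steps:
m(b) = -25*b
67273 + (((-15 + 57)/(-67 + 25))/(-37))*m(10) = 67273 + (((-15 + 57)/(-67 + 25))/(-37))*(-25*10) = 67273 + ((42/(-42))*(-1/37))*(-250) = 67273 + ((42*(-1/42))*(-1/37))*(-250) = 67273 - 1*(-1/37)*(-250) = 67273 + (1/37)*(-250) = 67273 - 250/37 = 2488851/37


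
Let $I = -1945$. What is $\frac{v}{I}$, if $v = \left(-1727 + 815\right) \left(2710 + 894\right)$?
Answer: $\frac{3286848}{1945} \approx 1689.9$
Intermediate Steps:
$v = -3286848$ ($v = \left(-912\right) 3604 = -3286848$)
$\frac{v}{I} = - \frac{3286848}{-1945} = \left(-3286848\right) \left(- \frac{1}{1945}\right) = \frac{3286848}{1945}$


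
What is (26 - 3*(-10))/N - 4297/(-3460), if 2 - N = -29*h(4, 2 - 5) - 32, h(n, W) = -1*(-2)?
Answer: 147271/79580 ≈ 1.8506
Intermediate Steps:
h(n, W) = 2
N = 92 (N = 2 - (-29*2 - 32) = 2 - (-58 - 32) = 2 - 1*(-90) = 2 + 90 = 92)
(26 - 3*(-10))/N - 4297/(-3460) = (26 - 3*(-10))/92 - 4297/(-3460) = (26 + 30)*(1/92) - 4297*(-1/3460) = 56*(1/92) + 4297/3460 = 14/23 + 4297/3460 = 147271/79580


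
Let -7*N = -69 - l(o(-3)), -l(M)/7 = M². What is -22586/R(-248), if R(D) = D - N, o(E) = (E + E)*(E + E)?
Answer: -158102/7267 ≈ -21.756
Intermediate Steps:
o(E) = 4*E² (o(E) = (2*E)*(2*E) = 4*E²)
l(M) = -7*M²
N = -9003/7 (N = -(-69 - (-7)*(4*(-3)²)²)/7 = -(-69 - (-7)*(4*9)²)/7 = -(-69 - (-7)*36²)/7 = -(-69 - (-7)*1296)/7 = -(-69 - 1*(-9072))/7 = -(-69 + 9072)/7 = -⅐*9003 = -9003/7 ≈ -1286.1)
R(D) = 9003/7 + D (R(D) = D - 1*(-9003/7) = D + 9003/7 = 9003/7 + D)
-22586/R(-248) = -22586/(9003/7 - 248) = -22586/7267/7 = -22586*7/7267 = -158102/7267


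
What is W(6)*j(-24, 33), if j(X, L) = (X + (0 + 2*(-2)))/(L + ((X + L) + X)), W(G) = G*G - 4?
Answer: -448/9 ≈ -49.778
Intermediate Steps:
W(G) = -4 + G**2 (W(G) = G**2 - 4 = -4 + G**2)
j(X, L) = (-4 + X)/(2*L + 2*X) (j(X, L) = (X + (0 - 4))/(L + ((L + X) + X)) = (X - 4)/(L + (L + 2*X)) = (-4 + X)/(2*L + 2*X))
W(6)*j(-24, 33) = (-4 + 6**2)*((-2 + (1/2)*(-24))/(33 - 24)) = (-4 + 36)*((-2 - 12)/9) = 32*((1/9)*(-14)) = 32*(-14/9) = -448/9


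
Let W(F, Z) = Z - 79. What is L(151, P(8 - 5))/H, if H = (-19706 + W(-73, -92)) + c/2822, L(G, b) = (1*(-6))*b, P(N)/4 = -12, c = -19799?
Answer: -270912/18704231 ≈ -0.014484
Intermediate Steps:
W(F, Z) = -79 + Z
P(N) = -48 (P(N) = 4*(-12) = -48)
L(G, b) = -6*b
H = -56112693/2822 (H = (-19706 + (-79 - 92)) - 19799/2822 = (-19706 - 171) - 19799*1/2822 = -19877 - 19799/2822 = -56112693/2822 ≈ -19884.)
L(151, P(8 - 5))/H = (-6*(-48))/(-56112693/2822) = 288*(-2822/56112693) = -270912/18704231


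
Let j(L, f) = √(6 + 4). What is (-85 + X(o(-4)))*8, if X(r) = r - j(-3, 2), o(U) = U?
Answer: -712 - 8*√10 ≈ -737.30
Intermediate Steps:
j(L, f) = √10
X(r) = r - √10
(-85 + X(o(-4)))*8 = (-85 + (-4 - √10))*8 = (-89 - √10)*8 = -712 - 8*√10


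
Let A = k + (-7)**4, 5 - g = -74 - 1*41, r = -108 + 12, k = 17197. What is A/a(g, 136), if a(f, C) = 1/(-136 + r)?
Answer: -4546736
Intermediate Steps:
r = -96
g = 120 (g = 5 - (-74 - 1*41) = 5 - (-74 - 41) = 5 - 1*(-115) = 5 + 115 = 120)
a(f, C) = -1/232 (a(f, C) = 1/(-136 - 96) = 1/(-232) = -1/232)
A = 19598 (A = 17197 + (-7)**4 = 17197 + 2401 = 19598)
A/a(g, 136) = 19598/(-1/232) = 19598*(-232) = -4546736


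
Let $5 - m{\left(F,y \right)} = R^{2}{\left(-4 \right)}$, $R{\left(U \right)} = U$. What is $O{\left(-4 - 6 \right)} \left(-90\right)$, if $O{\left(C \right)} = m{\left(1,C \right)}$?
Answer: $990$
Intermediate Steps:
$m{\left(F,y \right)} = -11$ ($m{\left(F,y \right)} = 5 - \left(-4\right)^{2} = 5 - 16 = -11$)
$O{\left(C \right)} = -11$
$O{\left(-4 - 6 \right)} \left(-90\right) = \left(-11\right) \left(-90\right) = 990$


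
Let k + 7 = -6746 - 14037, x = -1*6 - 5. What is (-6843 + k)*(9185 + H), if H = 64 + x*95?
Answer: -226701132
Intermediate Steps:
x = -11 (x = -6 - 5 = -11)
H = -981 (H = 64 - 11*95 = 64 - 1045 = -981)
k = -20790 (k = -7 + (-6746 - 14037) = -7 - 20783 = -20790)
(-6843 + k)*(9185 + H) = (-6843 - 20790)*(9185 - 981) = -27633*8204 = -226701132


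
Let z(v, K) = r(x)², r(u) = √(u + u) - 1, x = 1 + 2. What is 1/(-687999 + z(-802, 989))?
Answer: -85999/59166624005 + √6/236666496020 ≈ -1.4535e-6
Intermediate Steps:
x = 3
r(u) = -1 + √2*√u (r(u) = √(2*u) - 1 = √2*√u - 1 = -1 + √2*√u)
z(v, K) = (-1 + √6)² (z(v, K) = (-1 + √2*√3)² = (-1 + √6)²)
1/(-687999 + z(-802, 989)) = 1/(-687999 + (1 - √6)²)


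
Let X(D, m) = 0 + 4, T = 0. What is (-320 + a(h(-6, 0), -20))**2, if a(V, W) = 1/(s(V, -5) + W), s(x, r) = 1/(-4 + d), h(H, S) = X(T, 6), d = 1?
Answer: 381147529/3721 ≈ 1.0243e+5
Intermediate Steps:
X(D, m) = 4
h(H, S) = 4
s(x, r) = -1/3 (s(x, r) = 1/(-4 + 1) = 1/(-3) = -1/3)
a(V, W) = 1/(-1/3 + W)
(-320 + a(h(-6, 0), -20))**2 = (-320 + 3/(-1 + 3*(-20)))**2 = (-320 + 3/(-1 - 60))**2 = (-320 + 3/(-61))**2 = (-320 + 3*(-1/61))**2 = (-320 - 3/61)**2 = (-19523/61)**2 = 381147529/3721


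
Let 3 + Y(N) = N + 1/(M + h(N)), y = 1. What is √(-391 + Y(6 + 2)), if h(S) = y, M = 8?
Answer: I*√3473/3 ≈ 19.644*I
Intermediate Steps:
h(S) = 1
Y(N) = -26/9 + N (Y(N) = -3 + (N + 1/(8 + 1)) = -3 + (N + 1/9) = -3 + (N + ⅑) = -3 + (⅑ + N) = -26/9 + N)
√(-391 + Y(6 + 2)) = √(-391 + (-26/9 + (6 + 2))) = √(-391 + (-26/9 + 8)) = √(-391 + 46/9) = √(-3473/9) = I*√3473/3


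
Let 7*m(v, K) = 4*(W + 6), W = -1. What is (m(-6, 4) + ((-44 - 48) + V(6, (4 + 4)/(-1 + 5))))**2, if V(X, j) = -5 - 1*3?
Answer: 462400/49 ≈ 9436.7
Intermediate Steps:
m(v, K) = 20/7 (m(v, K) = (4*(-1 + 6))/7 = (4*5)/7 = (1/7)*20 = 20/7)
V(X, j) = -8 (V(X, j) = -5 - 3 = -8)
(m(-6, 4) + ((-44 - 48) + V(6, (4 + 4)/(-1 + 5))))**2 = (20/7 + ((-44 - 48) - 8))**2 = (20/7 + (-92 - 8))**2 = (20/7 - 100)**2 = (-680/7)**2 = 462400/49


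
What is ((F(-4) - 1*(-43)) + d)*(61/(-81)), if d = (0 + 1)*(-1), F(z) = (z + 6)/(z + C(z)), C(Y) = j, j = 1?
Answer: -7564/243 ≈ -31.128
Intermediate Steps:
C(Y) = 1
F(z) = (6 + z)/(1 + z) (F(z) = (z + 6)/(z + 1) = (6 + z)/(1 + z))
d = -1 (d = 1*(-1) = -1)
((F(-4) - 1*(-43)) + d)*(61/(-81)) = (((6 - 4)/(1 - 4) - 1*(-43)) - 1)*(61/(-81)) = ((2/(-3) + 43) - 1)*(61*(-1/81)) = ((-1/3*2 + 43) - 1)*(-61/81) = ((-2/3 + 43) - 1)*(-61/81) = (127/3 - 1)*(-61/81) = (124/3)*(-61/81) = -7564/243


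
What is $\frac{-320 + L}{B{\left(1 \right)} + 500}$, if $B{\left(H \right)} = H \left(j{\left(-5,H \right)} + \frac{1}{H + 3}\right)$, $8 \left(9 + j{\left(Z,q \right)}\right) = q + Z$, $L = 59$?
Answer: $- \frac{1044}{1963} \approx -0.53184$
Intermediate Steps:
$j{\left(Z,q \right)} = -9 + \frac{Z}{8} + \frac{q}{8}$ ($j{\left(Z,q \right)} = -9 + \frac{q + Z}{8} = -9 + \frac{Z + q}{8} = -9 + \left(\frac{Z}{8} + \frac{q}{8}\right) = -9 + \frac{Z}{8} + \frac{q}{8}$)
$B{\left(H \right)} = H \left(- \frac{77}{8} + \frac{1}{3 + H} + \frac{H}{8}\right)$ ($B{\left(H \right)} = H \left(\left(-9 + \frac{1}{8} \left(-5\right) + \frac{H}{8}\right) + \frac{1}{H + 3}\right) = H \left(\left(-9 - \frac{5}{8} + \frac{H}{8}\right) + \frac{1}{3 + H}\right) = H \left(\left(- \frac{77}{8} + \frac{H}{8}\right) + \frac{1}{3 + H}\right) = H \left(- \frac{77}{8} + \frac{1}{3 + H} + \frac{H}{8}\right)$)
$\frac{-320 + L}{B{\left(1 \right)} + 500} = \frac{-320 + 59}{\frac{1}{8} \cdot 1 \frac{1}{3 + 1} \left(-223 + 1^{2} - 74\right) + 500} = - \frac{261}{\frac{1}{8} \cdot 1 \cdot \frac{1}{4} \left(-223 + 1 - 74\right) + 500} = - \frac{261}{\frac{1}{8} \cdot 1 \cdot \frac{1}{4} \left(-296\right) + 500} = - \frac{261}{- \frac{37}{4} + 500} = - \frac{261}{\frac{1963}{4}} = \left(-261\right) \frac{4}{1963} = - \frac{1044}{1963}$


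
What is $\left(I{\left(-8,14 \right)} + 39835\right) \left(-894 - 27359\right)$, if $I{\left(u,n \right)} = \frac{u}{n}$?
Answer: $- \frac{7878094773}{7} \approx -1.1254 \cdot 10^{9}$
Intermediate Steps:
$\left(I{\left(-8,14 \right)} + 39835\right) \left(-894 - 27359\right) = \left(- \frac{8}{14} + 39835\right) \left(-894 - 27359\right) = \left(\left(-8\right) \frac{1}{14} + 39835\right) \left(-28253\right) = \left(- \frac{4}{7} + 39835\right) \left(-28253\right) = \frac{278841}{7} \left(-28253\right) = - \frac{7878094773}{7}$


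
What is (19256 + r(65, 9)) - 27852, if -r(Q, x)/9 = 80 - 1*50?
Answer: -8866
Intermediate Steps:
r(Q, x) = -270 (r(Q, x) = -9*(80 - 1*50) = -9*(80 - 50) = -9*30 = -270)
(19256 + r(65, 9)) - 27852 = (19256 - 270) - 27852 = 18986 - 27852 = -8866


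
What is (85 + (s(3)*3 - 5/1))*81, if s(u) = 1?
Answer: 6723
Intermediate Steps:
(85 + (s(3)*3 - 5/1))*81 = (85 + (1*3 - 5/1))*81 = (85 + (3 - 5*1))*81 = (85 + (3 - 5))*81 = (85 - 2)*81 = 83*81 = 6723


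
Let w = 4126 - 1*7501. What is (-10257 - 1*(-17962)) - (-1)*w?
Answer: 4330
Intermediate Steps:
w = -3375 (w = 4126 - 7501 = -3375)
(-10257 - 1*(-17962)) - (-1)*w = (-10257 - 1*(-17962)) - (-1)*(-3375) = (-10257 + 17962) - 1*3375 = 7705 - 3375 = 4330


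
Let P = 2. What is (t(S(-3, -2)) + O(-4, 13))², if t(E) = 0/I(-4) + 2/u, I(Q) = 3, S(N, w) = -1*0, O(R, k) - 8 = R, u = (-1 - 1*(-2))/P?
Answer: 64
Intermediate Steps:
u = ½ (u = (-1 - 1*(-2))/2 = (-1 + 2)*(½) = 1*(½) = ½ ≈ 0.50000)
O(R, k) = 8 + R
S(N, w) = 0
t(E) = 4 (t(E) = 0/3 + 2/(½) = 0*(⅓) + 2*2 = 0 + 4 = 4)
(t(S(-3, -2)) + O(-4, 13))² = (4 + (8 - 4))² = (4 + 4)² = 8² = 64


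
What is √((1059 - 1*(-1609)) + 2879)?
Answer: 43*√3 ≈ 74.478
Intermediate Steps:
√((1059 - 1*(-1609)) + 2879) = √((1059 + 1609) + 2879) = √(2668 + 2879) = √5547 = 43*√3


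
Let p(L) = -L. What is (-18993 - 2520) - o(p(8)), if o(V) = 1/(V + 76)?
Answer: -1462885/68 ≈ -21513.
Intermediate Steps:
o(V) = 1/(76 + V)
(-18993 - 2520) - o(p(8)) = (-18993 - 2520) - 1/(76 - 1*8) = -21513 - 1/(76 - 8) = -21513 - 1/68 = -1462885/68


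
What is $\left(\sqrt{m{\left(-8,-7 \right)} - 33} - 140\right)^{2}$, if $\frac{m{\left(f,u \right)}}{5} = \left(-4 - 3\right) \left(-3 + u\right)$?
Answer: $\left(140 - \sqrt{317}\right)^{2} \approx 14932.0$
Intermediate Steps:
$m{\left(f,u \right)} = 105 - 35 u$ ($m{\left(f,u \right)} = 5 \left(-4 - 3\right) \left(-3 + u\right) = 5 \left(- 7 \left(-3 + u\right)\right) = 5 \left(21 - 7 u\right) = 105 - 35 u$)
$\left(\sqrt{m{\left(-8,-7 \right)} - 33} - 140\right)^{2} = \left(\sqrt{\left(105 - -245\right) - 33} - 140\right)^{2} = \left(\sqrt{\left(105 + 245\right) - 33} - 140\right)^{2} = \left(\sqrt{350 - 33} - 140\right)^{2} = \left(\sqrt{317} - 140\right)^{2} = \left(-140 + \sqrt{317}\right)^{2}$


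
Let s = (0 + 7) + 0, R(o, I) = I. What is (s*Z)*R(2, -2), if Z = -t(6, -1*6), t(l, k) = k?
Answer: -84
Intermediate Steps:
s = 7 (s = 7 + 0 = 7)
Z = 6 (Z = -(-1)*6 = -1*(-6) = 6)
(s*Z)*R(2, -2) = (7*6)*(-2) = 42*(-2) = -84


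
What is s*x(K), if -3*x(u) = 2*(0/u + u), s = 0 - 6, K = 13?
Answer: 52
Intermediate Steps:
s = -6
x(u) = -2*u/3 (x(u) = -2*(0/u + u)/3 = -2*(0 + u)/3 = -2*u/3)
s*x(K) = -(-4)*13 = -6*(-26/3) = 52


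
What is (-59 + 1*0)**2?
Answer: 3481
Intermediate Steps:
(-59 + 1*0)**2 = (-59 + 0)**2 = (-59)**2 = 3481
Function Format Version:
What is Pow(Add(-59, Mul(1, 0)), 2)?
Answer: 3481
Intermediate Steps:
Pow(Add(-59, Mul(1, 0)), 2) = Pow(Add(-59, 0), 2) = Pow(-59, 2) = 3481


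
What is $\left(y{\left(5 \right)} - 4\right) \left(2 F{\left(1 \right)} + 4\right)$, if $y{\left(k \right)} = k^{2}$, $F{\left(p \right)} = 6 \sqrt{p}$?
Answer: $336$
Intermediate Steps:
$\left(y{\left(5 \right)} - 4\right) \left(2 F{\left(1 \right)} + 4\right) = \left(5^{2} - 4\right) \left(2 \cdot 6 \sqrt{1} + 4\right) = \left(25 - 4\right) \left(2 \cdot 6 \cdot 1 + 4\right) = 21 \left(2 \cdot 6 + 4\right) = 21 \left(12 + 4\right) = 21 \cdot 16 = 336$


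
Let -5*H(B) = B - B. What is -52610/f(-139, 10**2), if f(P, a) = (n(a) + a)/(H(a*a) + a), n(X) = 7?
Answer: -5261000/107 ≈ -49168.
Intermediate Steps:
H(B) = 0 (H(B) = -(B - B)/5 = -1/5*0 = 0)
f(P, a) = (7 + a)/a (f(P, a) = (7 + a)/(0 + a) = (7 + a)/a)
-52610/f(-139, 10**2) = -52610*100/(7 + 10**2) = -52610*100/(7 + 100) = -52610/((1/100)*107) = -52610/107/100 = -52610*100/107 = -5261000/107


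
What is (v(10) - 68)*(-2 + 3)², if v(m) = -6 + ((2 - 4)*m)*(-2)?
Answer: -34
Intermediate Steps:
v(m) = -6 + 4*m (v(m) = -6 - 2*m*(-2) = -6 + 4*m)
(v(10) - 68)*(-2 + 3)² = ((-6 + 4*10) - 68)*(-2 + 3)² = ((-6 + 40) - 68)*1² = (34 - 68)*1 = -34*1 = -34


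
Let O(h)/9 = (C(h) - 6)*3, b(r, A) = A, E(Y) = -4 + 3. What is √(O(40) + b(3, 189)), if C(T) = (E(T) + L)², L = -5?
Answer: 3*√111 ≈ 31.607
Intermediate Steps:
E(Y) = -1
C(T) = 36 (C(T) = (-1 - 5)² = (-6)² = 36)
O(h) = 810 (O(h) = 9*((36 - 6)*3) = 9*(30*3) = 9*90 = 810)
√(O(40) + b(3, 189)) = √(810 + 189) = √999 = 3*√111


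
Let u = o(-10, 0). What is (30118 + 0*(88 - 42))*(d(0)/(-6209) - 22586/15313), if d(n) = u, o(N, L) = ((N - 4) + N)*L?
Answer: -680245148/15313 ≈ -44423.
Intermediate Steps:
o(N, L) = L*(-4 + 2*N) (o(N, L) = ((-4 + N) + N)*L = (-4 + 2*N)*L = L*(-4 + 2*N))
u = 0 (u = 2*0*(-2 - 10) = 2*0*(-12) = 0)
d(n) = 0
(30118 + 0*(88 - 42))*(d(0)/(-6209) - 22586/15313) = (30118 + 0*(88 - 42))*(0/(-6209) - 22586/15313) = (30118 + 0*46)*(0*(-1/6209) - 22586*1/15313) = (30118 + 0)*(0 - 22586/15313) = 30118*(-22586/15313) = -680245148/15313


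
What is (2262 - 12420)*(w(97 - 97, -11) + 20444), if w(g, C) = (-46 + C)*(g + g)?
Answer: -207670152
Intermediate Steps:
w(g, C) = 2*g*(-46 + C) (w(g, C) = (-46 + C)*(2*g) = 2*g*(-46 + C))
(2262 - 12420)*(w(97 - 97, -11) + 20444) = (2262 - 12420)*(2*(97 - 97)*(-46 - 11) + 20444) = -10158*(2*0*(-57) + 20444) = -10158*(0 + 20444) = -10158*20444 = -207670152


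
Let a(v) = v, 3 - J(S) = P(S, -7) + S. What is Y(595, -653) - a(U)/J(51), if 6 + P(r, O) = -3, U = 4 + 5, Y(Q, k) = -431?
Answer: -5600/13 ≈ -430.77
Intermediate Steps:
U = 9
P(r, O) = -9 (P(r, O) = -6 - 3 = -9)
J(S) = 12 - S (J(S) = 3 - (-9 + S) = 3 + (9 - S) = 12 - S)
Y(595, -653) - a(U)/J(51) = -431 - 9/(12 - 1*51) = -431 - 9/(12 - 51) = -431 - 9/(-39) = -431 - (-1)*9/39 = -431 - 1*(-3/13) = -431 + 3/13 = -5600/13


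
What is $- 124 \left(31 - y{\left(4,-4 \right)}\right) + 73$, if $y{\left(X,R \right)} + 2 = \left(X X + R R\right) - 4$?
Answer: $-547$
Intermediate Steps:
$y{\left(X,R \right)} = -6 + R^{2} + X^{2}$ ($y{\left(X,R \right)} = -2 - \left(4 - R R - X X\right) = -2 - \left(4 - R^{2} - X^{2}\right) = -2 + \left(-4 + R^{2} + X^{2}\right) = -6 + R^{2} + X^{2}$)
$- 124 \left(31 - y{\left(4,-4 \right)}\right) + 73 = - 124 \left(31 - \left(-6 + \left(-4\right)^{2} + 4^{2}\right)\right) + 73 = - 124 \left(31 - \left(-6 + 16 + 16\right)\right) + 73 = - 124 \left(31 - 26\right) + 73 = \left(-124\right) 5 + 73 = -620 + 73 = -547$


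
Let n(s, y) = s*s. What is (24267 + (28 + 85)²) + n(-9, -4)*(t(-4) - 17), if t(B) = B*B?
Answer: 36955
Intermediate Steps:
n(s, y) = s²
t(B) = B²
(24267 + (28 + 85)²) + n(-9, -4)*(t(-4) - 17) = (24267 + (28 + 85)²) + (-9)²*((-4)² - 17) = (24267 + 113²) + 81*(16 - 17) = (24267 + 12769) + 81*(-1) = 37036 - 81 = 36955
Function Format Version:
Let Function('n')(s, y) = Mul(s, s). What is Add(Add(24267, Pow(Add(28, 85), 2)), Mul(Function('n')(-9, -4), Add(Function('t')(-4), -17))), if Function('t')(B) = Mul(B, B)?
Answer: 36955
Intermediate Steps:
Function('n')(s, y) = Pow(s, 2)
Function('t')(B) = Pow(B, 2)
Add(Add(24267, Pow(Add(28, 85), 2)), Mul(Function('n')(-9, -4), Add(Function('t')(-4), -17))) = Add(Add(24267, Pow(Add(28, 85), 2)), Mul(Pow(-9, 2), Add(Pow(-4, 2), -17))) = Add(Add(24267, Pow(113, 2)), Mul(81, Add(16, -17))) = Add(Add(24267, 12769), Mul(81, -1)) = Add(37036, -81) = 36955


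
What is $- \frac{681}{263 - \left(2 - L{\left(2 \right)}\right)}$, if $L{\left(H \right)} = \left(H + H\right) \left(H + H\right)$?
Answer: $- \frac{681}{277} \approx -2.4585$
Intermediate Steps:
$L{\left(H \right)} = 4 H^{2}$ ($L{\left(H \right)} = 2 H 2 H = 4 H^{2}$)
$- \frac{681}{263 - \left(2 - L{\left(2 \right)}\right)} = - \frac{681}{263 - \left(2 - 4 \cdot 2^{2}\right)} = - \frac{681}{263 - \left(2 - 4 \cdot 4\right)} = - \frac{681}{263 - \left(2 - 16\right)} = - \frac{681}{263 - -14} = - \frac{681}{263 + 14} = - \frac{681}{277}$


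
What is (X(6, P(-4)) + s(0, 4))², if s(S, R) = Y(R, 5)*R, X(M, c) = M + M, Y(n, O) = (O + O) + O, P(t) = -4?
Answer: 5184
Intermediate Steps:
Y(n, O) = 3*O (Y(n, O) = 2*O + O = 3*O)
X(M, c) = 2*M
s(S, R) = 15*R (s(S, R) = (3*5)*R = 15*R)
(X(6, P(-4)) + s(0, 4))² = (2*6 + 15*4)² = (12 + 60)² = 72² = 5184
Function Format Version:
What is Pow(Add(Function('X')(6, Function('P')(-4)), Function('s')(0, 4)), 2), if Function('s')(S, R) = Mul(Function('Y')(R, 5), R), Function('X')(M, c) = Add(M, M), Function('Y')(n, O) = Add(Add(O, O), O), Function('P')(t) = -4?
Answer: 5184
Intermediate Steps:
Function('Y')(n, O) = Mul(3, O) (Function('Y')(n, O) = Add(Mul(2, O), O) = Mul(3, O))
Function('X')(M, c) = Mul(2, M)
Function('s')(S, R) = Mul(15, R) (Function('s')(S, R) = Mul(Mul(3, 5), R) = Mul(15, R))
Pow(Add(Function('X')(6, Function('P')(-4)), Function('s')(0, 4)), 2) = Pow(Add(Mul(2, 6), Mul(15, 4)), 2) = Pow(Add(12, 60), 2) = Pow(72, 2) = 5184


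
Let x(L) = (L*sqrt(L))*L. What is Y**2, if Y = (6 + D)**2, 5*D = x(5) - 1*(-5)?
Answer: 54776 + 24360*sqrt(5) ≈ 1.0925e+5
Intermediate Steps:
x(L) = L**(5/2) (x(L) = L**(3/2)*L = L**(5/2))
D = 1 + 5*sqrt(5) (D = (5**(5/2) - 1*(-5))/5 = (25*sqrt(5) + 5)/5 = (5 + 25*sqrt(5))/5 = 1 + 5*sqrt(5) ≈ 12.180)
Y = (7 + 5*sqrt(5))**2 (Y = (6 + (1 + 5*sqrt(5)))**2 = (7 + 5*sqrt(5))**2 ≈ 330.52)
Y**2 = (174 + 70*sqrt(5))**2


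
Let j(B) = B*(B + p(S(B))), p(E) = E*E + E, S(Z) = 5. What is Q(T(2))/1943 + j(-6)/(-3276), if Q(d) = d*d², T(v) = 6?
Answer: 27428/176813 ≈ 0.15512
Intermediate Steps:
p(E) = E + E² (p(E) = E² + E = E + E²)
Q(d) = d³
j(B) = B*(30 + B) (j(B) = B*(B + 5*(1 + 5)) = B*(B + 5*6) = B*(B + 30) = B*(30 + B))
Q(T(2))/1943 + j(-6)/(-3276) = 6³/1943 - 6*(30 - 6)/(-3276) = 216*(1/1943) - 6*24*(-1/3276) = 216/1943 - 144*(-1/3276) = 216/1943 + 4/91 = 27428/176813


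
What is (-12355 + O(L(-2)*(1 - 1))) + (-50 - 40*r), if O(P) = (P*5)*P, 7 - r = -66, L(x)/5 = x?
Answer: -15325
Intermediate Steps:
L(x) = 5*x
r = 73 (r = 7 - 1*(-66) = 7 + 66 = 73)
O(P) = 5*P² (O(P) = (5*P)*P = 5*P²)
(-12355 + O(L(-2)*(1 - 1))) + (-50 - 40*r) = (-12355 + 5*((5*(-2))*(1 - 1))²) + (-50 - 40*73) = (-12355 + 5*(-10*0)²) + (-50 - 2920) = (-12355 + 5*0²) - 2970 = (-12355 + 5*0) - 2970 = (-12355 + 0) - 2970 = -12355 - 2970 = -15325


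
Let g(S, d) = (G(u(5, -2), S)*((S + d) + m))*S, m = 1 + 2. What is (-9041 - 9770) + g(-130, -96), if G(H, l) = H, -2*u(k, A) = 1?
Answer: -33306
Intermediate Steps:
u(k, A) = -½ (u(k, A) = -½*1 = -½)
m = 3
g(S, d) = S*(-3/2 - S/2 - d/2) (g(S, d) = (-((S + d) + 3)/2)*S = (-(3 + S + d)/2)*S = (-3/2 - S/2 - d/2)*S = S*(-3/2 - S/2 - d/2))
(-9041 - 9770) + g(-130, -96) = (-9041 - 9770) - ½*(-130)*(3 - 130 - 96) = -18811 - ½*(-130)*(-223) = -18811 - 14495 = -33306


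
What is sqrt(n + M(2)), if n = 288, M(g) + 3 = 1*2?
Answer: sqrt(287) ≈ 16.941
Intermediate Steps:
M(g) = -1 (M(g) = -3 + 1*2 = -3 + 2 = -1)
sqrt(n + M(2)) = sqrt(288 - 1) = sqrt(287)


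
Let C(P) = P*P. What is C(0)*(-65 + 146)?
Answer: 0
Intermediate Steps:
C(P) = P**2
C(0)*(-65 + 146) = 0**2*(-65 + 146) = 0*81 = 0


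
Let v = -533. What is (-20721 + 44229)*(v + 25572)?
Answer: 588616812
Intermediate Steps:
(-20721 + 44229)*(v + 25572) = (-20721 + 44229)*(-533 + 25572) = 23508*25039 = 588616812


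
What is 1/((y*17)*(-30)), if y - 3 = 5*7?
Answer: -1/19380 ≈ -5.1600e-5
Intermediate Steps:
y = 38 (y = 3 + 5*7 = 3 + 35 = 38)
1/((y*17)*(-30)) = 1/((38*17)*(-30)) = 1/(646*(-30)) = 1/(-19380) = -1/19380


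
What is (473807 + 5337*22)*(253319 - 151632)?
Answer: 60119489827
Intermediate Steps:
(473807 + 5337*22)*(253319 - 151632) = (473807 + 117414)*101687 = 591221*101687 = 60119489827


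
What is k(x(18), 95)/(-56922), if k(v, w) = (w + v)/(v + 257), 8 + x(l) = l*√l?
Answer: -1759/355250202 - 162*√2/59208367 ≈ -8.8209e-6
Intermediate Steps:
x(l) = -8 + l^(3/2) (x(l) = -8 + l*√l = -8 + l^(3/2))
k(v, w) = (v + w)/(257 + v)
k(x(18), 95)/(-56922) = (((-8 + 18^(3/2)) + 95)/(257 + (-8 + 18^(3/2))))/(-56922) = (((-8 + 54*√2) + 95)/(257 + (-8 + 54*√2)))*(-1/56922) = ((87 + 54*√2)/(249 + 54*√2))*(-1/56922) = -(87 + 54*√2)/(56922*(249 + 54*√2))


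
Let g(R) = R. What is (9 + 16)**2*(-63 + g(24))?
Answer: -24375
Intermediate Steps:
(9 + 16)**2*(-63 + g(24)) = (9 + 16)**2*(-63 + 24) = 25**2*(-39) = 625*(-39) = -24375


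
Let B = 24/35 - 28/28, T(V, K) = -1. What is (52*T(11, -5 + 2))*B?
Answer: 572/35 ≈ 16.343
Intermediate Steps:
B = -11/35 (B = 24*(1/35) - 28*1/28 = 24/35 - 1 = -11/35 ≈ -0.31429)
(52*T(11, -5 + 2))*B = (52*(-1))*(-11/35) = -52*(-11/35) = 572/35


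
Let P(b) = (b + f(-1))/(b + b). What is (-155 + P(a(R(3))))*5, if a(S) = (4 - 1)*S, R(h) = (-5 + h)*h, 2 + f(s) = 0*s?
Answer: -6950/9 ≈ -772.22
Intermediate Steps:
f(s) = -2 (f(s) = -2 + 0*s = -2 + 0 = -2)
R(h) = h*(-5 + h)
a(S) = 3*S
P(b) = (-2 + b)/(2*b) (P(b) = (b - 2)/(b + b) = (-2 + b)/((2*b)) = (-2 + b)*(1/(2*b)) = (-2 + b)/(2*b))
(-155 + P(a(R(3))))*5 = (-155 + (-2 + 3*(3*(-5 + 3)))/(2*((3*(3*(-5 + 3))))))*5 = (-155 + (-2 + 3*(3*(-2)))/(2*((3*(3*(-2))))))*5 = (-155 + (-2 + 3*(-6))/(2*((3*(-6)))))*5 = (-155 + (1/2)*(-2 - 18)/(-18))*5 = (-155 + (1/2)*(-1/18)*(-20))*5 = (-155 + 5/9)*5 = -1390/9*5 = -6950/9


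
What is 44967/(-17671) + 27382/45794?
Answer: -787675738/404612887 ≈ -1.9467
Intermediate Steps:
44967/(-17671) + 27382/45794 = 44967*(-1/17671) + 27382*(1/45794) = -44967/17671 + 13691/22897 = -787675738/404612887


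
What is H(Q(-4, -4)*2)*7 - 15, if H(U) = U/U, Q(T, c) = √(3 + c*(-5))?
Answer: -8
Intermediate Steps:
Q(T, c) = √(3 - 5*c)
H(U) = 1
H(Q(-4, -4)*2)*7 - 15 = 1*7 - 15 = 7 - 15 = -8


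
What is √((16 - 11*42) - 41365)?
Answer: I*√41811 ≈ 204.48*I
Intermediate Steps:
√((16 - 11*42) - 41365) = √((16 - 462) - 41365) = √(-446 - 41365) = √(-41811) = I*√41811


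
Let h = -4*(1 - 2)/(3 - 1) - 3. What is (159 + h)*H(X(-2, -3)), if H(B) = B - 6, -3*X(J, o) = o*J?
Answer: -1264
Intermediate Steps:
X(J, o) = -J*o/3 (X(J, o) = -o*J/3 = -J*o/3)
H(B) = -6 + B
h = -1 (h = -(-4)/2 - 3 = -4*(-½) - 3 = 2 - 3 = -1)
(159 + h)*H(X(-2, -3)) = (159 - 1)*(-6 - ⅓*(-2)*(-3)) = 158*(-6 - 2) = 158*(-8) = -1264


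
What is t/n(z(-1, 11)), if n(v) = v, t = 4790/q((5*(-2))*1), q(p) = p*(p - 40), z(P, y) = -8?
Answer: -479/400 ≈ -1.1975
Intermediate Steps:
q(p) = p*(-40 + p)
t = 479/50 (t = 4790/((((5*(-2))*1)*(-40 + (5*(-2))*1))) = 4790/(((-10*1)*(-40 - 10*1))) = 4790/((-10*(-40 - 10))) = 4790/((-10*(-50))) = 4790/500 = 4790*(1/500) = 479/50 ≈ 9.5800)
t/n(z(-1, 11)) = (479/50)/(-8) = (479/50)*(-⅛) = -479/400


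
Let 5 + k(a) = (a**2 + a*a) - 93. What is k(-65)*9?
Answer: 75168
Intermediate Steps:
k(a) = -98 + 2*a**2 (k(a) = -5 + ((a**2 + a*a) - 93) = -5 + ((a**2 + a**2) - 93) = -5 + (2*a**2 - 93) = -5 + (-93 + 2*a**2) = -98 + 2*a**2)
k(-65)*9 = (-98 + 2*(-65)**2)*9 = (-98 + 2*4225)*9 = (-98 + 8450)*9 = 8352*9 = 75168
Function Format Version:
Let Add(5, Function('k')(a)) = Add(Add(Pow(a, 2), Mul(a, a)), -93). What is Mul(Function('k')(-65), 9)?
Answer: 75168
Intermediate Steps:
Function('k')(a) = Add(-98, Mul(2, Pow(a, 2))) (Function('k')(a) = Add(-5, Add(Add(Pow(a, 2), Mul(a, a)), -93)) = Add(-5, Add(Add(Pow(a, 2), Pow(a, 2)), -93)) = Add(-5, Add(Mul(2, Pow(a, 2)), -93)) = Add(-5, Add(-93, Mul(2, Pow(a, 2)))) = Add(-98, Mul(2, Pow(a, 2))))
Mul(Function('k')(-65), 9) = Mul(Add(-98, Mul(2, Pow(-65, 2))), 9) = Mul(Add(-98, Mul(2, 4225)), 9) = Mul(Add(-98, 8450), 9) = Mul(8352, 9) = 75168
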